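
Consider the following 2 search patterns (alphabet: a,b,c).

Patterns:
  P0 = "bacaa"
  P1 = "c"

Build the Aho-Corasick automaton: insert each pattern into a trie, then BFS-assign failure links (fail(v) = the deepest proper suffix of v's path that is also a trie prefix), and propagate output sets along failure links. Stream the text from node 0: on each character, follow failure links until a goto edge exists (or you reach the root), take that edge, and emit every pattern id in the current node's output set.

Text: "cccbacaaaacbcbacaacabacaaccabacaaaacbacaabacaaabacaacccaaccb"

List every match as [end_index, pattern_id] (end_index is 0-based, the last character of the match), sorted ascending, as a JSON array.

Build:
Trie nodes:
  0='ε' goto b→1 c→6
  1='b' goto a→2
  2='ba' goto c→3
  3='bac' goto a→4
  4='baca' goto a→5
  5='bacaa' goto ·  ←P0
  6='c' goto ·  ←P1

Failure links (BFS by depth):
  n1('b'): parent n0 fail=0; on 'b' 0 → fail=0;  out ∅∪∅=∅
  n6('c'): parent n0 fail=0; on 'c' 0 → fail=0;  out {1}∪∅={1}
  n2('ba'): parent n1 fail=0; on 'a' 0 → fail=0;  out ∅∪∅=∅
  n3('bac'): parent n2 fail=0; on 'c' 0 → fail=6;  out ∅∪{1}={1}
  n4('baca'): parent n3 fail=6; on 'a' 6→0 → fail=0;  out ∅∪∅=∅
  n5('bacaa'): parent n4 fail=0; on 'a' 0 → fail=0;  out {0}∪∅={0}

Text stream:
i=0 'c': node 0→6  ** P1@[0:0]
i=1 'c': node 6→6 (via fail)  ** P1@[1:1]
i=2 'c': node 6→6 (via fail)  ** P1@[2:2]
i=3 'b': node 6→1 (via fail)
i=4 'a': node 1→2
i=5 'c': node 2→3  ** P1@[5:5]
i=6 'a': node 3→4
i=7 'a': node 4→5  ** P0@[3:7]
i=8 'a': node 5→0 (via fail)
i=9 'a': node 0→0
i=10 'c': node 0→6  ** P1@[10:10]
i=11 'b': node 6→1 (via fail)
i=12 'c': node 1→6 (via fail)  ** P1@[12:12]
i=13 'b': node 6→1 (via fail)
i=14 'a': node 1→2
i=15 'c': node 2→3  ** P1@[15:15]
i=16 'a': node 3→4
i=17 'a': node 4→5  ** P0@[13:17]
i=18 'c': node 5→6 (via fail)  ** P1@[18:18]
i=19 'a': node 6→0 (via fail)
i=20 'b': node 0→1
i=21 'a': node 1→2
i=22 'c': node 2→3  ** P1@[22:22]
i=23 'a': node 3→4
i=24 'a': node 4→5  ** P0@[20:24]
i=25 'c': node 5→6 (via fail)  ** P1@[25:25]
i=26 'c': node 6→6 (via fail)  ** P1@[26:26]
i=27 'a': node 6→0 (via fail)
i=28 'b': node 0→1
i=29 'a': node 1→2
i=30 'c': node 2→3  ** P1@[30:30]
i=31 'a': node 3→4
i=32 'a': node 4→5  ** P0@[28:32]
i=33 'a': node 5→0 (via fail)
i=34 'a': node 0→0
i=35 'c': node 0→6  ** P1@[35:35]
i=36 'b': node 6→1 (via fail)
i=37 'a': node 1→2
i=38 'c': node 2→3  ** P1@[38:38]
i=39 'a': node 3→4
i=40 'a': node 4→5  ** P0@[36:40]
i=41 'b': node 5→1 (via fail)
i=42 'a': node 1→2
i=43 'c': node 2→3  ** P1@[43:43]
i=44 'a': node 3→4
i=45 'a': node 4→5  ** P0@[41:45]
i=46 'a': node 5→0 (via fail)
i=47 'b': node 0→1
i=48 'a': node 1→2
i=49 'c': node 2→3  ** P1@[49:49]
i=50 'a': node 3→4
i=51 'a': node 4→5  ** P0@[47:51]
i=52 'c': node 5→6 (via fail)  ** P1@[52:52]
i=53 'c': node 6→6 (via fail)  ** P1@[53:53]
i=54 'c': node 6→6 (via fail)  ** P1@[54:54]
i=55 'a': node 6→0 (via fail)
i=56 'a': node 0→0
i=57 'c': node 0→6  ** P1@[57:57]
i=58 'c': node 6→6 (via fail)  ** P1@[58:58]
i=59 'b': node 6→1 (via fail)

Matches: [[0,1],[1,1],[2,1],[5,1],[7,0],[10,1],[12,1],[15,1],[17,0],[18,1],[22,1],[24,0],[25,1],[26,1],[30,1],[32,0],[35,1],[38,1],[40,0],[43,1],[45,0],[49,1],[51,0],[52,1],[53,1],[54,1],[57,1],[58,1]]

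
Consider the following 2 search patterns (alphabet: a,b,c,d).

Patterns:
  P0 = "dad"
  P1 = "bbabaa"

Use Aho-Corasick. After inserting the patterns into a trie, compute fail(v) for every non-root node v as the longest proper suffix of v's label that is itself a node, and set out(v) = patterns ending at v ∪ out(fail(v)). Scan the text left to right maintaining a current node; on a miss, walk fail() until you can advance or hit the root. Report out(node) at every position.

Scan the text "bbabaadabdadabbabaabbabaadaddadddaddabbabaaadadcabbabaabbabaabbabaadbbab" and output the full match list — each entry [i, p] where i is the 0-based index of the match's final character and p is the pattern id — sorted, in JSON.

Construct AC machine:
Trie nodes:
  n0 'ε': b→4 d→1
  n1 'd': a→2
  n2 'da': d→3
  n3 'dad': ·  [P0 ends]
  n4 'b': b→5
  n5 'bb': a→6
  n6 'bba': b→7
  n7 'bbab': a→8
  n8 'bbaba': a→9
  n9 'bbabaa': ·  [P1 ends]

Failure links (BFS by depth):
  fail(1) 'd': from fail(0)=0 chase 'd': 0 ⇒ 0;  out=∅∪out(0)=∅
  fail(4) 'b': from fail(0)=0 chase 'b': 0 ⇒ 0;  out=∅∪out(0)=∅
  fail(2) 'da': from fail(1)=0 chase 'a': 0 ⇒ 0;  out=∅∪out(0)=∅
  fail(5) 'bb': from fail(4)=0 chase 'b': 0 ⇒ 4;  out=∅∪out(4)=∅
  fail(3) 'dad': from fail(2)=0 chase 'd': 0 ⇒ 1;  out={0}∪out(1)={0}
  fail(6) 'bba': from fail(5)=4 chase 'a': 4→0 ⇒ 0;  out=∅∪out(0)=∅
  fail(7) 'bbab': from fail(6)=0 chase 'b': 0 ⇒ 4;  out=∅∪out(4)=∅
  fail(8) 'bbaba': from fail(7)=4 chase 'a': 4→0 ⇒ 0;  out=∅∪out(0)=∅
  fail(9) 'bbabaa': from fail(8)=0 chase 'a': 0 ⇒ 0;  out={1}∪out(0)={1}

Run:
[0] read 'b'  n0⇒n4
[1] read 'b'  n4⇒n5
[2] read 'a'  n5⇒n6
[3] read 'b'  n6⇒n7
[4] read 'a'  n7⇒n8
[5] read 'a'  n8⇒n9  emit P1@[0:5]
[6] read 'd'  n9⇒n1 (fail-walked)
[7] read 'a'  n1⇒n2
[8] read 'b'  n2⇒n4 (fail-walked)
[9] read 'd'  n4⇒n1 (fail-walked)
[10] read 'a'  n1⇒n2
[11] read 'd'  n2⇒n3  emit P0@[9:11]
[12] read 'a'  n3⇒n2 (fail-walked)
[13] read 'b'  n2⇒n4 (fail-walked)
[14] read 'b'  n4⇒n5
[15] read 'a'  n5⇒n6
[16] read 'b'  n6⇒n7
[17] read 'a'  n7⇒n8
[18] read 'a'  n8⇒n9  emit P1@[13:18]
[19] read 'b'  n9⇒n4 (fail-walked)
[20] read 'b'  n4⇒n5
[21] read 'a'  n5⇒n6
[22] read 'b'  n6⇒n7
[23] read 'a'  n7⇒n8
[24] read 'a'  n8⇒n9  emit P1@[19:24]
[25] read 'd'  n9⇒n1 (fail-walked)
[26] read 'a'  n1⇒n2
[27] read 'd'  n2⇒n3  emit P0@[25:27]
[28] read 'd'  n3⇒n1 (fail-walked)
[29] read 'a'  n1⇒n2
[30] read 'd'  n2⇒n3  emit P0@[28:30]
[31] read 'd'  n3⇒n1 (fail-walked)
[32] read 'd'  n1⇒n1 (fail-walked)
[33] read 'a'  n1⇒n2
[34] read 'd'  n2⇒n3  emit P0@[32:34]
[35] read 'd'  n3⇒n1 (fail-walked)
[36] read 'a'  n1⇒n2
[37] read 'b'  n2⇒n4 (fail-walked)
[38] read 'b'  n4⇒n5
[39] read 'a'  n5⇒n6
[40] read 'b'  n6⇒n7
[41] read 'a'  n7⇒n8
[42] read 'a'  n8⇒n9  emit P1@[37:42]
[43] read 'a'  n9⇒n0 (fail-walked)
[44] read 'd'  n0⇒n1
[45] read 'a'  n1⇒n2
[46] read 'd'  n2⇒n3  emit P0@[44:46]
[47] read 'c'  n3⇒n0 (fail-walked)
[48] read 'a'  n0⇒n0
[49] read 'b'  n0⇒n4
[50] read 'b'  n4⇒n5
[51] read 'a'  n5⇒n6
[52] read 'b'  n6⇒n7
[53] read 'a'  n7⇒n8
[54] read 'a'  n8⇒n9  emit P1@[49:54]
[55] read 'b'  n9⇒n4 (fail-walked)
[56] read 'b'  n4⇒n5
[57] read 'a'  n5⇒n6
[58] read 'b'  n6⇒n7
[59] read 'a'  n7⇒n8
[60] read 'a'  n8⇒n9  emit P1@[55:60]
[61] read 'b'  n9⇒n4 (fail-walked)
[62] read 'b'  n4⇒n5
[63] read 'a'  n5⇒n6
[64] read 'b'  n6⇒n7
[65] read 'a'  n7⇒n8
[66] read 'a'  n8⇒n9  emit P1@[61:66]
[67] read 'd'  n9⇒n1 (fail-walked)
[68] read 'b'  n1⇒n4 (fail-walked)
[69] read 'b'  n4⇒n5
[70] read 'a'  n5⇒n6
[71] read 'b'  n6⇒n7

Matches: [[5,1],[11,0],[18,1],[24,1],[27,0],[30,0],[34,0],[42,1],[46,0],[54,1],[60,1],[66,1]]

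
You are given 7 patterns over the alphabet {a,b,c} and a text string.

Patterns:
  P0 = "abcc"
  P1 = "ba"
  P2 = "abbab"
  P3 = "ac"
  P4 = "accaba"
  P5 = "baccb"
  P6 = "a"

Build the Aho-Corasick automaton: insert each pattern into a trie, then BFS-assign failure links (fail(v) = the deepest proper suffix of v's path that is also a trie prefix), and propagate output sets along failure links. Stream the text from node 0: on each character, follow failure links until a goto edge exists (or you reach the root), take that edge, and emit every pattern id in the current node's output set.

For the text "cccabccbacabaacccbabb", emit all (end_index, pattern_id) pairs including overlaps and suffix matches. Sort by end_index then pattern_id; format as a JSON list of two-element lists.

Construct AC machine:
Trie (insert patterns):
  0='ε' goto a→1 b→5
  1='a' goto b→2 c→10  ←P6
  2='ab' goto b→7 c→3
  3='abc' goto c→4
  4='abcc' goto ·  ←P0
  5='b' goto a→6
  6='ba' goto c→15  ←P1
  7='abb' goto a→8
  8='abba' goto b→9
  9='abbab' goto ·  ←P2
  10='ac' goto c→11  ←P3
  11='acc' goto a→12
  12='acca' goto b→13
  13='accab' goto a→14
  14='accaba' goto ·  ←P4
  15='bac' goto c→16
  16='bacc' goto b→17
  17='baccb' goto ·  ←P5

Failure links (BFS by depth):
  n1('a'): parent n0 fail=0; on 'a' 0 → fail=0;  out {6}∪∅={6}
  n5('b'): parent n0 fail=0; on 'b' 0 → fail=0;  out ∅∪∅=∅
  n2('ab'): parent n1 fail=0; on 'b' 0 → fail=5;  out ∅∪∅=∅
  n6('ba'): parent n5 fail=0; on 'a' 0 → fail=1;  out {1}∪{6}={1,6}
  n10('ac'): parent n1 fail=0; on 'c' 0 → fail=0;  out {3}∪∅={3}
  n3('abc'): parent n2 fail=5; on 'c' 5→0 → fail=0;  out ∅∪∅=∅
  n7('abb'): parent n2 fail=5; on 'b' 5→0 → fail=5;  out ∅∪∅=∅
  n11('acc'): parent n10 fail=0; on 'c' 0 → fail=0;  out ∅∪∅=∅
  n15('bac'): parent n6 fail=1; on 'c' 1 → fail=10;  out ∅∪{3}={3}
  n4('abcc'): parent n3 fail=0; on 'c' 0 → fail=0;  out {0}∪∅={0}
  n8('abba'): parent n7 fail=5; on 'a' 5 → fail=6;  out ∅∪{1,6}={1,6}
  n12('acca'): parent n11 fail=0; on 'a' 0 → fail=1;  out ∅∪{6}={6}
  n16('bacc'): parent n15 fail=10; on 'c' 10 → fail=11;  out ∅∪∅=∅
  n9('abbab'): parent n8 fail=6; on 'b' 6→1 → fail=2;  out {2}∪∅={2}
  n13('accab'): parent n12 fail=1; on 'b' 1 → fail=2;  out ∅∪∅=∅
  n17('baccb'): parent n16 fail=11; on 'b' 11→0 → fail=5;  out {5}∪∅={5}
  n14('accaba'): parent n13 fail=2; on 'a' 2→5 → fail=6;  out {4}∪{1,6}={1,4,6}

Scan:
[0] read 'c'  n0⇒n0
[1] read 'c'  n0⇒n0
[2] read 'c'  n0⇒n0
[3] read 'a'  n0⇒n1  ** P6@[3:3]
[4] read 'b'  n1⇒n2
[5] read 'c'  n2⇒n3
[6] read 'c'  n3⇒n4  ** P0@[3:6]
[7] read 'b'  n4⇒n5 (fail-walked)
[8] read 'a'  n5⇒n6  ** P1@[7:8],P6@[8:8]
[9] read 'c'  n6⇒n15  ** P3@[8:9]
[10] read 'a'  n15⇒n1 (fail-walked)  ** P6@[10:10]
[11] read 'b'  n1⇒n2
[12] read 'a'  n2⇒n6 (fail-walked)  ** P1@[11:12],P6@[12:12]
[13] read 'a'  n6⇒n1 (fail-walked)  ** P6@[13:13]
[14] read 'c'  n1⇒n10  ** P3@[13:14]
[15] read 'c'  n10⇒n11
[16] read 'c'  n11⇒n0 (fail-walked)
[17] read 'b'  n0⇒n5
[18] read 'a'  n5⇒n6  ** P1@[17:18],P6@[18:18]
[19] read 'b'  n6⇒n2 (fail-walked)
[20] read 'b'  n2⇒n7

Matches: [[3,6],[6,0],[8,1],[8,6],[9,3],[10,6],[12,1],[12,6],[13,6],[14,3],[18,1],[18,6]]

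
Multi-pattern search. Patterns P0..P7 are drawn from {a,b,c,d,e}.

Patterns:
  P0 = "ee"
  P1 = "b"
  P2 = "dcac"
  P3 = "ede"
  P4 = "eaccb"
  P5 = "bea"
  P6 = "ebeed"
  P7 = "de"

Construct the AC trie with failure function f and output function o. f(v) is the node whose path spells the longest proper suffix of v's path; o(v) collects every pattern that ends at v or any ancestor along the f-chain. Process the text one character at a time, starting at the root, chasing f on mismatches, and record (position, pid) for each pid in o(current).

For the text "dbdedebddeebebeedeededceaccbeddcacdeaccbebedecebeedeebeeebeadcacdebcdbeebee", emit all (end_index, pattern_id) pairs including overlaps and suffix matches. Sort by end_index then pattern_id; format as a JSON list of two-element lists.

Construct AC machine:
Trie (insert patterns):
  0='ε' goto b→3 d→4 e→1
  1='e' goto a→10 b→16 d→8 e→2
  2='ee' goto ·  ←P0
  3='b' goto e→14  ←P1
  4='d' goto c→5 e→20
  5='dc' goto a→6
  6='dca' goto c→7
  7='dcac' goto ·  ←P2
  8='ed' goto e→9
  9='ede' goto ·  ←P3
  10='ea' goto c→11
  11='eac' goto c→12
  12='eacc' goto b→13
  13='eaccb' goto ·  ←P4
  14='be' goto a→15
  15='bea' goto ·  ←P5
  16='eb' goto e→17
  17='ebe' goto e→18
  18='ebee' goto d→19
  19='ebeed' goto ·  ←P6
  20='de' goto ·  ←P7

BFS fail/out derivation:
  n1('e'): parent n0 fail=0; on 'e' 0 → fail=0;  out ∅∪∅=∅
  n3('b'): parent n0 fail=0; on 'b' 0 → fail=0;  out {1}∪∅={1}
  n4('d'): parent n0 fail=0; on 'd' 0 → fail=0;  out ∅∪∅=∅
  n2('ee'): parent n1 fail=0; on 'e' 0 → fail=1;  out {0}∪∅={0}
  n5('dc'): parent n4 fail=0; on 'c' 0 → fail=0;  out ∅∪∅=∅
  n8('ed'): parent n1 fail=0; on 'd' 0 → fail=4;  out ∅∪∅=∅
  n10('ea'): parent n1 fail=0; on 'a' 0 → fail=0;  out ∅∪∅=∅
  n14('be'): parent n3 fail=0; on 'e' 0 → fail=1;  out ∅∪∅=∅
  n16('eb'): parent n1 fail=0; on 'b' 0 → fail=3;  out ∅∪{1}={1}
  n20('de'): parent n4 fail=0; on 'e' 0 → fail=1;  out {7}∪∅={7}
  n6('dca'): parent n5 fail=0; on 'a' 0 → fail=0;  out ∅∪∅=∅
  n9('ede'): parent n8 fail=4; on 'e' 4 → fail=20;  out {3}∪{7}={3,7}
  n11('eac'): parent n10 fail=0; on 'c' 0 → fail=0;  out ∅∪∅=∅
  n15('bea'): parent n14 fail=1; on 'a' 1 → fail=10;  out {5}∪∅={5}
  n17('ebe'): parent n16 fail=3; on 'e' 3 → fail=14;  out ∅∪∅=∅
  n7('dcac'): parent n6 fail=0; on 'c' 0 → fail=0;  out {2}∪∅={2}
  n12('eacc'): parent n11 fail=0; on 'c' 0 → fail=0;  out ∅∪∅=∅
  n18('ebee'): parent n17 fail=14; on 'e' 14→1 → fail=2;  out ∅∪{0}={0}
  n13('eaccb'): parent n12 fail=0; on 'b' 0 → fail=3;  out {4}∪{1}={1,4}
  n19('ebeed'): parent n18 fail=2; on 'd' 2→1 → fail=8;  out {6}∪∅={6}

Run:
i=0 'd': node 0→4
i=1 'b': node 4→3 (via fail)  emit P1@[1:1]
i=2 'd': node 3→4 (via fail)
i=3 'e': node 4→20  emit P7@[2:3]
i=4 'd': node 20→8 (via fail)
i=5 'e': node 8→9  emit P3@[3:5],P7@[4:5]
i=6 'b': node 9→16 (via fail)  emit P1@[6:6]
i=7 'd': node 16→4 (via fail)
i=8 'd': node 4→4 (via fail)
i=9 'e': node 4→20  emit P7@[8:9]
i=10 'e': node 20→2 (via fail)  emit P0@[9:10]
i=11 'b': node 2→16 (via fail)  emit P1@[11:11]
i=12 'e': node 16→17
i=13 'b': node 17→16 (via fail)  emit P1@[13:13]
i=14 'e': node 16→17
i=15 'e': node 17→18  emit P0@[14:15]
i=16 'd': node 18→19  emit P6@[12:16]
i=17 'e': node 19→9 (via fail)  emit P3@[15:17],P7@[16:17]
i=18 'e': node 9→2 (via fail)  emit P0@[17:18]
i=19 'd': node 2→8 (via fail)
i=20 'e': node 8→9  emit P3@[18:20],P7@[19:20]
i=21 'd': node 9→8 (via fail)
i=22 'c': node 8→5 (via fail)
i=23 'e': node 5→1 (via fail)
i=24 'a': node 1→10
i=25 'c': node 10→11
i=26 'c': node 11→12
i=27 'b': node 12→13  emit P1@[27:27],P4@[23:27]
i=28 'e': node 13→14 (via fail)
i=29 'd': node 14→8 (via fail)
i=30 'd': node 8→4 (via fail)
i=31 'c': node 4→5
i=32 'a': node 5→6
i=33 'c': node 6→7  emit P2@[30:33]
i=34 'd': node 7→4 (via fail)
i=35 'e': node 4→20  emit P7@[34:35]
i=36 'a': node 20→10 (via fail)
i=37 'c': node 10→11
i=38 'c': node 11→12
i=39 'b': node 12→13  emit P1@[39:39],P4@[35:39]
i=40 'e': node 13→14 (via fail)
i=41 'b': node 14→16 (via fail)  emit P1@[41:41]
i=42 'e': node 16→17
i=43 'd': node 17→8 (via fail)
i=44 'e': node 8→9  emit P3@[42:44],P7@[43:44]
i=45 'c': node 9→0 (via fail)
i=46 'e': node 0→1
i=47 'b': node 1→16  emit P1@[47:47]
i=48 'e': node 16→17
i=49 'e': node 17→18  emit P0@[48:49]
i=50 'd': node 18→19  emit P6@[46:50]
i=51 'e': node 19→9 (via fail)  emit P3@[49:51],P7@[50:51]
i=52 'e': node 9→2 (via fail)  emit P0@[51:52]
i=53 'b': node 2→16 (via fail)  emit P1@[53:53]
i=54 'e': node 16→17
i=55 'e': node 17→18  emit P0@[54:55]
i=56 'e': node 18→2 (via fail)  emit P0@[55:56]
i=57 'b': node 2→16 (via fail)  emit P1@[57:57]
i=58 'e': node 16→17
i=59 'a': node 17→15 (via fail)  emit P5@[57:59]
i=60 'd': node 15→4 (via fail)
i=61 'c': node 4→5
i=62 'a': node 5→6
i=63 'c': node 6→7  emit P2@[60:63]
i=64 'd': node 7→4 (via fail)
i=65 'e': node 4→20  emit P7@[64:65]
i=66 'b': node 20→16 (via fail)  emit P1@[66:66]
i=67 'c': node 16→0 (via fail)
i=68 'd': node 0→4
i=69 'b': node 4→3 (via fail)  emit P1@[69:69]
i=70 'e': node 3→14
i=71 'e': node 14→2 (via fail)  emit P0@[70:71]
i=72 'b': node 2→16 (via fail)  emit P1@[72:72]
i=73 'e': node 16→17
i=74 'e': node 17→18  emit P0@[73:74]

Matches: [[1,1],[3,7],[5,3],[5,7],[6,1],[9,7],[10,0],[11,1],[13,1],[15,0],[16,6],[17,3],[17,7],[18,0],[20,3],[20,7],[27,1],[27,4],[33,2],[35,7],[39,1],[39,4],[41,1],[44,3],[44,7],[47,1],[49,0],[50,6],[51,3],[51,7],[52,0],[53,1],[55,0],[56,0],[57,1],[59,5],[63,2],[65,7],[66,1],[69,1],[71,0],[72,1],[74,0]]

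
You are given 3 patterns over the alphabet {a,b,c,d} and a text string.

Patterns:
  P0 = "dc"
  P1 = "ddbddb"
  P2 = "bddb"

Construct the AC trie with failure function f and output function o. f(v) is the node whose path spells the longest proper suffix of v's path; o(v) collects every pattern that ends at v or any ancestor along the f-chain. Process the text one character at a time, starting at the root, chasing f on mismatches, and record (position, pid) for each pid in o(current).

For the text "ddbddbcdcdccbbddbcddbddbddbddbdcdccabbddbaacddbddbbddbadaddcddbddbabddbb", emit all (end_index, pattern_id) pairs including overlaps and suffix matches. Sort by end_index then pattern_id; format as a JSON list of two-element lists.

Construct AC machine:
Trie (insert patterns):
  0='ε' goto b→8 d→1
  1='d' goto c→2 d→3
  2='dc' goto ·  ←P0
  3='dd' goto b→4
  4='ddb' goto d→5
  5='ddbd' goto d→6
  6='ddbdd' goto b→7
  7='ddbddb' goto ·  ←P1
  8='b' goto d→9
  9='bd' goto d→10
  10='bdd' goto b→11
  11='bddb' goto ·  ←P2

BFS fail/out derivation:
  n1('d'): parent n0 fail=0; on 'd' 0 → fail=0;  out ∅∪∅=∅
  n8('b'): parent n0 fail=0; on 'b' 0 → fail=0;  out ∅∪∅=∅
  n2('dc'): parent n1 fail=0; on 'c' 0 → fail=0;  out {0}∪∅={0}
  n3('dd'): parent n1 fail=0; on 'd' 0 → fail=1;  out ∅∪∅=∅
  n9('bd'): parent n8 fail=0; on 'd' 0 → fail=1;  out ∅∪∅=∅
  n4('ddb'): parent n3 fail=1; on 'b' 1→0 → fail=8;  out ∅∪∅=∅
  n10('bdd'): parent n9 fail=1; on 'd' 1 → fail=3;  out ∅∪∅=∅
  n5('ddbd'): parent n4 fail=8; on 'd' 8 → fail=9;  out ∅∪∅=∅
  n11('bddb'): parent n10 fail=3; on 'b' 3 → fail=4;  out {2}∪∅={2}
  n6('ddbdd'): parent n5 fail=9; on 'd' 9 → fail=10;  out ∅∪∅=∅
  n7('ddbddb'): parent n6 fail=10; on 'b' 10 → fail=11;  out {1}∪{2}={1,2}

Run:
i=0 'd': node 0→1
i=1 'd': node 1→3
i=2 'b': node 3→4
i=3 'd': node 4→5
i=4 'd': node 5→6
i=5 'b': node 6→7  emit P1@[0:5],P2@[2:5]
i=6 'c': node 7→0 (fail-walked)
i=7 'd': node 0→1
i=8 'c': node 1→2  emit P0@[7:8]
i=9 'd': node 2→1 (fail-walked)
i=10 'c': node 1→2  emit P0@[9:10]
i=11 'c': node 2→0 (fail-walked)
i=12 'b': node 0→8
i=13 'b': node 8→8 (fail-walked)
i=14 'd': node 8→9
i=15 'd': node 9→10
i=16 'b': node 10→11  emit P2@[13:16]
i=17 'c': node 11→0 (fail-walked)
i=18 'd': node 0→1
i=19 'd': node 1→3
i=20 'b': node 3→4
i=21 'd': node 4→5
i=22 'd': node 5→6
i=23 'b': node 6→7  emit P1@[18:23],P2@[20:23]
i=24 'd': node 7→5 (fail-walked)
i=25 'd': node 5→6
i=26 'b': node 6→7  emit P1@[21:26],P2@[23:26]
i=27 'd': node 7→5 (fail-walked)
i=28 'd': node 5→6
i=29 'b': node 6→7  emit P1@[24:29],P2@[26:29]
i=30 'd': node 7→5 (fail-walked)
i=31 'c': node 5→2 (fail-walked)  emit P0@[30:31]
i=32 'd': node 2→1 (fail-walked)
i=33 'c': node 1→2  emit P0@[32:33]
i=34 'c': node 2→0 (fail-walked)
i=35 'a': node 0→0
i=36 'b': node 0→8
i=37 'b': node 8→8 (fail-walked)
i=38 'd': node 8→9
i=39 'd': node 9→10
i=40 'b': node 10→11  emit P2@[37:40]
i=41 'a': node 11→0 (fail-walked)
i=42 'a': node 0→0
i=43 'c': node 0→0
i=44 'd': node 0→1
i=45 'd': node 1→3
i=46 'b': node 3→4
i=47 'd': node 4→5
i=48 'd': node 5→6
i=49 'b': node 6→7  emit P1@[44:49],P2@[46:49]
i=50 'b': node 7→8 (fail-walked)
i=51 'd': node 8→9
i=52 'd': node 9→10
i=53 'b': node 10→11  emit P2@[50:53]
i=54 'a': node 11→0 (fail-walked)
i=55 'd': node 0→1
i=56 'a': node 1→0 (fail-walked)
i=57 'd': node 0→1
i=58 'd': node 1→3
i=59 'c': node 3→2 (fail-walked)  emit P0@[58:59]
i=60 'd': node 2→1 (fail-walked)
i=61 'd': node 1→3
i=62 'b': node 3→4
i=63 'd': node 4→5
i=64 'd': node 5→6
i=65 'b': node 6→7  emit P1@[60:65],P2@[62:65]
i=66 'a': node 7→0 (fail-walked)
i=67 'b': node 0→8
i=68 'd': node 8→9
i=69 'd': node 9→10
i=70 'b': node 10→11  emit P2@[67:70]
i=71 'b': node 11→8 (fail-walked)

Matches: [[5,1],[5,2],[8,0],[10,0],[16,2],[23,1],[23,2],[26,1],[26,2],[29,1],[29,2],[31,0],[33,0],[40,2],[49,1],[49,2],[53,2],[59,0],[65,1],[65,2],[70,2]]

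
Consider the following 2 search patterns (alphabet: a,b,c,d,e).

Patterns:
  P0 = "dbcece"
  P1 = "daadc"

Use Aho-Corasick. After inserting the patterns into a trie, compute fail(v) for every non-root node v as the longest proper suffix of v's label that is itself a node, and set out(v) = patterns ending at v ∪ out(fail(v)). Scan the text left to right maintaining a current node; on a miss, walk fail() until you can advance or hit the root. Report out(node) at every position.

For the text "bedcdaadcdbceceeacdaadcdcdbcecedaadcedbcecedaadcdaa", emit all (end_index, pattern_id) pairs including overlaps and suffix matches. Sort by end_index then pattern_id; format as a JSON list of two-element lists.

Build:
Trie (insert patterns):
  0='ε' goto d→1
  1='d' goto a→7 b→2
  2='db' goto c→3
  3='dbc' goto e→4
  4='dbce' goto c→5
  5='dbcec' goto e→6
  6='dbcece' goto ·  ←P0
  7='da' goto a→8
  8='daa' goto d→9
  9='daad' goto c→10
  10='daadc' goto ·  ←P1

Failure links (BFS by depth):
  fail(1) 'd': from fail(0)=0 chase 'd': 0 ⇒ 0;  out=∅∪out(0)=∅
  fail(2) 'db': from fail(1)=0 chase 'b': 0 ⇒ 0;  out=∅∪out(0)=∅
  fail(7) 'da': from fail(1)=0 chase 'a': 0 ⇒ 0;  out=∅∪out(0)=∅
  fail(3) 'dbc': from fail(2)=0 chase 'c': 0 ⇒ 0;  out=∅∪out(0)=∅
  fail(8) 'daa': from fail(7)=0 chase 'a': 0 ⇒ 0;  out=∅∪out(0)=∅
  fail(4) 'dbce': from fail(3)=0 chase 'e': 0 ⇒ 0;  out=∅∪out(0)=∅
  fail(9) 'daad': from fail(8)=0 chase 'd': 0 ⇒ 1;  out=∅∪out(1)=∅
  fail(5) 'dbcec': from fail(4)=0 chase 'c': 0 ⇒ 0;  out=∅∪out(0)=∅
  fail(10) 'daadc': from fail(9)=1 chase 'c': 1→0 ⇒ 0;  out={1}∪out(0)={1}
  fail(6) 'dbcece': from fail(5)=0 chase 'e': 0 ⇒ 0;  out={0}∪out(0)={0}

Scan:
pos 0 'b': at 0
pos 1 'e': at 0
pos 2 'd': at 1
pos 3 'c': at 0 (via fail)
pos 4 'd': at 1
pos 5 'a': at 7
pos 6 'a': at 8
pos 7 'd': at 9
pos 8 'c': at 10  ** P1@[4:8]
pos 9 'd': at 1 (via fail)
pos 10 'b': at 2
pos 11 'c': at 3
pos 12 'e': at 4
pos 13 'c': at 5
pos 14 'e': at 6  ** P0@[9:14]
pos 15 'e': at 0 (via fail)
pos 16 'a': at 0
pos 17 'c': at 0
pos 18 'd': at 1
pos 19 'a': at 7
pos 20 'a': at 8
pos 21 'd': at 9
pos 22 'c': at 10  ** P1@[18:22]
pos 23 'd': at 1 (via fail)
pos 24 'c': at 0 (via fail)
pos 25 'd': at 1
pos 26 'b': at 2
pos 27 'c': at 3
pos 28 'e': at 4
pos 29 'c': at 5
pos 30 'e': at 6  ** P0@[25:30]
pos 31 'd': at 1 (via fail)
pos 32 'a': at 7
pos 33 'a': at 8
pos 34 'd': at 9
pos 35 'c': at 10  ** P1@[31:35]
pos 36 'e': at 0 (via fail)
pos 37 'd': at 1
pos 38 'b': at 2
pos 39 'c': at 3
pos 40 'e': at 4
pos 41 'c': at 5
pos 42 'e': at 6  ** P0@[37:42]
pos 43 'd': at 1 (via fail)
pos 44 'a': at 7
pos 45 'a': at 8
pos 46 'd': at 9
pos 47 'c': at 10  ** P1@[43:47]
pos 48 'd': at 1 (via fail)
pos 49 'a': at 7
pos 50 'a': at 8

Result: [[8,1],[14,0],[22,1],[30,0],[35,1],[42,0],[47,1]]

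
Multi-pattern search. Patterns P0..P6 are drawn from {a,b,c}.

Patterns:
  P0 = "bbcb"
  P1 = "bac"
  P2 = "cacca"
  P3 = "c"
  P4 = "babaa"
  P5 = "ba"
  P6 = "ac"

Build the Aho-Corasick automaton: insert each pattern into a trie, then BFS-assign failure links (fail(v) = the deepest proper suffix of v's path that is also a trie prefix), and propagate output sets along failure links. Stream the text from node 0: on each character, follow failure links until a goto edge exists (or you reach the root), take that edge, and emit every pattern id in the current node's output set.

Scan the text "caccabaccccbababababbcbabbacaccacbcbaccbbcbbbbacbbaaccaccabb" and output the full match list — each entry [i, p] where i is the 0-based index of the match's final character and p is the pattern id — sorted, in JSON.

Build:
Trie (insert patterns):
  n0 'ε': a→15 b→1 c→7
  n1 'b': a→5 b→2
  n2 'bb': c→3
  n3 'bbc': b→4
  n4 'bbcb': ·  ←P0
  n5 'ba': b→12 c→6  ←P5
  n6 'bac': ·  ←P1
  n7 'c': a→8  ←P3
  n8 'ca': c→9
  n9 'cac': c→10
  n10 'cacc': a→11
  n11 'cacca': ·  ←P2
  n12 'bab': a→13
  n13 'baba': a→14
  n14 'babaa': ·  ←P4
  n15 'a': c→16
  n16 'ac': ·  ←P6

Failure links (BFS by depth):
  n1('b'): parent n0 fail=0; on 'b' 0 → fail=0;  out ∅∪∅=∅
  n7('c'): parent n0 fail=0; on 'c' 0 → fail=0;  out {3}∪∅={3}
  n15('a'): parent n0 fail=0; on 'a' 0 → fail=0;  out ∅∪∅=∅
  n2('bb'): parent n1 fail=0; on 'b' 0 → fail=1;  out ∅∪∅=∅
  n5('ba'): parent n1 fail=0; on 'a' 0 → fail=15;  out {5}∪∅={5}
  n8('ca'): parent n7 fail=0; on 'a' 0 → fail=15;  out ∅∪∅=∅
  n16('ac'): parent n15 fail=0; on 'c' 0 → fail=7;  out {6}∪{3}={3,6}
  n3('bbc'): parent n2 fail=1; on 'c' 1→0 → fail=7;  out ∅∪{3}={3}
  n6('bac'): parent n5 fail=15; on 'c' 15 → fail=16;  out {1}∪{3,6}={1,3,6}
  n9('cac'): parent n8 fail=15; on 'c' 15 → fail=16;  out ∅∪{3,6}={3,6}
  n12('bab'): parent n5 fail=15; on 'b' 15→0 → fail=1;  out ∅∪∅=∅
  n4('bbcb'): parent n3 fail=7; on 'b' 7→0 → fail=1;  out {0}∪∅={0}
  n10('cacc'): parent n9 fail=16; on 'c' 16→7→0 → fail=7;  out ∅∪{3}={3}
  n13('baba'): parent n12 fail=1; on 'a' 1 → fail=5;  out ∅∪{5}={5}
  n11('cacca'): parent n10 fail=7; on 'a' 7 → fail=8;  out {2}∪∅={2}
  n14('babaa'): parent n13 fail=5; on 'a' 5→15→0 → fail=15;  out {4}∪∅={4}

Scan:
[0] read 'c'  n0⇒n7  emit P3@[0:0]
[1] read 'a'  n7⇒n8
[2] read 'c'  n8⇒n9  emit P3@[2:2],P6@[1:2]
[3] read 'c'  n9⇒n10  emit P3@[3:3]
[4] read 'a'  n10⇒n11  emit P2@[0:4]
[5] read 'b'  n11⇒n1 ·f
[6] read 'a'  n1⇒n5  emit P5@[5:6]
[7] read 'c'  n5⇒n6  emit P1@[5:7],P3@[7:7],P6@[6:7]
[8] read 'c'  n6⇒n7 ·f  emit P3@[8:8]
[9] read 'c'  n7⇒n7 ·f  emit P3@[9:9]
[10] read 'c'  n7⇒n7 ·f  emit P3@[10:10]
[11] read 'b'  n7⇒n1 ·f
[12] read 'a'  n1⇒n5  emit P5@[11:12]
[13] read 'b'  n5⇒n12
[14] read 'a'  n12⇒n13  emit P5@[13:14]
[15] read 'b'  n13⇒n12 ·f
[16] read 'a'  n12⇒n13  emit P5@[15:16]
[17] read 'b'  n13⇒n12 ·f
[18] read 'a'  n12⇒n13  emit P5@[17:18]
[19] read 'b'  n13⇒n12 ·f
[20] read 'b'  n12⇒n2 ·f
[21] read 'c'  n2⇒n3  emit P3@[21:21]
[22] read 'b'  n3⇒n4  emit P0@[19:22]
[23] read 'a'  n4⇒n5 ·f  emit P5@[22:23]
[24] read 'b'  n5⇒n12
[25] read 'b'  n12⇒n2 ·f
[26] read 'a'  n2⇒n5 ·f  emit P5@[25:26]
[27] read 'c'  n5⇒n6  emit P1@[25:27],P3@[27:27],P6@[26:27]
[28] read 'a'  n6⇒n8 ·f
[29] read 'c'  n8⇒n9  emit P3@[29:29],P6@[28:29]
[30] read 'c'  n9⇒n10  emit P3@[30:30]
[31] read 'a'  n10⇒n11  emit P2@[27:31]
[32] read 'c'  n11⇒n9 ·f  emit P3@[32:32],P6@[31:32]
[33] read 'b'  n9⇒n1 ·f
[34] read 'c'  n1⇒n7 ·f  emit P3@[34:34]
[35] read 'b'  n7⇒n1 ·f
[36] read 'a'  n1⇒n5  emit P5@[35:36]
[37] read 'c'  n5⇒n6  emit P1@[35:37],P3@[37:37],P6@[36:37]
[38] read 'c'  n6⇒n7 ·f  emit P3@[38:38]
[39] read 'b'  n7⇒n1 ·f
[40] read 'b'  n1⇒n2
[41] read 'c'  n2⇒n3  emit P3@[41:41]
[42] read 'b'  n3⇒n4  emit P0@[39:42]
[43] read 'b'  n4⇒n2 ·f
[44] read 'b'  n2⇒n2 ·f
[45] read 'b'  n2⇒n2 ·f
[46] read 'a'  n2⇒n5 ·f  emit P5@[45:46]
[47] read 'c'  n5⇒n6  emit P1@[45:47],P3@[47:47],P6@[46:47]
[48] read 'b'  n6⇒n1 ·f
[49] read 'b'  n1⇒n2
[50] read 'a'  n2⇒n5 ·f  emit P5@[49:50]
[51] read 'a'  n5⇒n15 ·f
[52] read 'c'  n15⇒n16  emit P3@[52:52],P6@[51:52]
[53] read 'c'  n16⇒n7 ·f  emit P3@[53:53]
[54] read 'a'  n7⇒n8
[55] read 'c'  n8⇒n9  emit P3@[55:55],P6@[54:55]
[56] read 'c'  n9⇒n10  emit P3@[56:56]
[57] read 'a'  n10⇒n11  emit P2@[53:57]
[58] read 'b'  n11⇒n1 ·f
[59] read 'b'  n1⇒n2

Result: [[0,3],[2,3],[2,6],[3,3],[4,2],[6,5],[7,1],[7,3],[7,6],[8,3],[9,3],[10,3],[12,5],[14,5],[16,5],[18,5],[21,3],[22,0],[23,5],[26,5],[27,1],[27,3],[27,6],[29,3],[29,6],[30,3],[31,2],[32,3],[32,6],[34,3],[36,5],[37,1],[37,3],[37,6],[38,3],[41,3],[42,0],[46,5],[47,1],[47,3],[47,6],[50,5],[52,3],[52,6],[53,3],[55,3],[55,6],[56,3],[57,2]]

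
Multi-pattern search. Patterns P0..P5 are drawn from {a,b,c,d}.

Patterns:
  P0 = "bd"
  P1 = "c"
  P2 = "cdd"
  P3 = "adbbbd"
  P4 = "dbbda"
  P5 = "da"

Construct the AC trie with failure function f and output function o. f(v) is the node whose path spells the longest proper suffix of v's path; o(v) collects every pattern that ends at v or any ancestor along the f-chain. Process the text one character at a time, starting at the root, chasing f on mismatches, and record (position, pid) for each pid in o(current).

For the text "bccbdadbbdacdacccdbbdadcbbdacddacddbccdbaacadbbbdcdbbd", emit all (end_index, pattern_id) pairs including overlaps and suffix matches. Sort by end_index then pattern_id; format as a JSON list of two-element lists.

Build automaton:
Trie (insert patterns):
  n0 'ε': a→6 b→1 c→3 d→12
  n1 'b': d→2
  n2 'bd': ·  [P0 ends]
  n3 'c': d→4  [P1 ends]
  n4 'cd': d→5
  n5 'cdd': ·  [P2 ends]
  n6 'a': d→7
  n7 'ad': b→8
  n8 'adb': b→9
  n9 'adbb': b→10
  n10 'adbbb': d→11
  n11 'adbbbd': ·  [P3 ends]
  n12 'd': a→17 b→13
  n13 'db': b→14
  n14 'dbb': d→15
  n15 'dbbd': a→16
  n16 'dbbda': ·  [P4 ends]
  n17 'da': ·  [P5 ends]

Failure links (BFS by depth):
  n1('b'): parent n0 fail=0; on 'b' 0 → fail=0;  out ∅∪∅=∅
  n3('c'): parent n0 fail=0; on 'c' 0 → fail=0;  out {1}∪∅={1}
  n6('a'): parent n0 fail=0; on 'a' 0 → fail=0;  out ∅∪∅=∅
  n12('d'): parent n0 fail=0; on 'd' 0 → fail=0;  out ∅∪∅=∅
  n2('bd'): parent n1 fail=0; on 'd' 0 → fail=12;  out {0}∪∅={0}
  n4('cd'): parent n3 fail=0; on 'd' 0 → fail=12;  out ∅∪∅=∅
  n7('ad'): parent n6 fail=0; on 'd' 0 → fail=12;  out ∅∪∅=∅
  n13('db'): parent n12 fail=0; on 'b' 0 → fail=1;  out ∅∪∅=∅
  n17('da'): parent n12 fail=0; on 'a' 0 → fail=6;  out {5}∪∅={5}
  n5('cdd'): parent n4 fail=12; on 'd' 12→0 → fail=12;  out {2}∪∅={2}
  n8('adb'): parent n7 fail=12; on 'b' 12 → fail=13;  out ∅∪∅=∅
  n14('dbb'): parent n13 fail=1; on 'b' 1→0 → fail=1;  out ∅∪∅=∅
  n9('adbb'): parent n8 fail=13; on 'b' 13 → fail=14;  out ∅∪∅=∅
  n15('dbbd'): parent n14 fail=1; on 'd' 1 → fail=2;  out ∅∪{0}={0}
  n10('adbbb'): parent n9 fail=14; on 'b' 14→1→0 → fail=1;  out ∅∪∅=∅
  n16('dbbda'): parent n15 fail=2; on 'a' 2→12 → fail=17;  out {4}∪{5}={4,5}
  n11('adbbbd'): parent n10 fail=1; on 'd' 1 → fail=2;  out {3}∪{0}={0,3}

Scan:
i=0 'b': node 0→1
i=1 'c': node 1→3 (via fail)  → match P1@[1:1]
i=2 'c': node 3→3 (via fail)  → match P1@[2:2]
i=3 'b': node 3→1 (via fail)
i=4 'd': node 1→2  → match P0@[3:4]
i=5 'a': node 2→17 (via fail)  → match P5@[4:5]
i=6 'd': node 17→7 (via fail)
i=7 'b': node 7→8
i=8 'b': node 8→9
i=9 'd': node 9→15 (via fail)  → match P0@[8:9]
i=10 'a': node 15→16  → match P4@[6:10],P5@[9:10]
i=11 'c': node 16→3 (via fail)  → match P1@[11:11]
i=12 'd': node 3→4
i=13 'a': node 4→17 (via fail)  → match P5@[12:13]
i=14 'c': node 17→3 (via fail)  → match P1@[14:14]
i=15 'c': node 3→3 (via fail)  → match P1@[15:15]
i=16 'c': node 3→3 (via fail)  → match P1@[16:16]
i=17 'd': node 3→4
i=18 'b': node 4→13 (via fail)
i=19 'b': node 13→14
i=20 'd': node 14→15  → match P0@[19:20]
i=21 'a': node 15→16  → match P4@[17:21],P5@[20:21]
i=22 'd': node 16→7 (via fail)
i=23 'c': node 7→3 (via fail)  → match P1@[23:23]
i=24 'b': node 3→1 (via fail)
i=25 'b': node 1→1 (via fail)
i=26 'd': node 1→2  → match P0@[25:26]
i=27 'a': node 2→17 (via fail)  → match P5@[26:27]
i=28 'c': node 17→3 (via fail)  → match P1@[28:28]
i=29 'd': node 3→4
i=30 'd': node 4→5  → match P2@[28:30]
i=31 'a': node 5→17 (via fail)  → match P5@[30:31]
i=32 'c': node 17→3 (via fail)  → match P1@[32:32]
i=33 'd': node 3→4
i=34 'd': node 4→5  → match P2@[32:34]
i=35 'b': node 5→13 (via fail)
i=36 'c': node 13→3 (via fail)  → match P1@[36:36]
i=37 'c': node 3→3 (via fail)  → match P1@[37:37]
i=38 'd': node 3→4
i=39 'b': node 4→13 (via fail)
i=40 'a': node 13→6 (via fail)
i=41 'a': node 6→6 (via fail)
i=42 'c': node 6→3 (via fail)  → match P1@[42:42]
i=43 'a': node 3→6 (via fail)
i=44 'd': node 6→7
i=45 'b': node 7→8
i=46 'b': node 8→9
i=47 'b': node 9→10
i=48 'd': node 10→11  → match P0@[47:48],P3@[43:48]
i=49 'c': node 11→3 (via fail)  → match P1@[49:49]
i=50 'd': node 3→4
i=51 'b': node 4→13 (via fail)
i=52 'b': node 13→14
i=53 'd': node 14→15  → match P0@[52:53]

Result: [[1,1],[2,1],[4,0],[5,5],[9,0],[10,4],[10,5],[11,1],[13,5],[14,1],[15,1],[16,1],[20,0],[21,4],[21,5],[23,1],[26,0],[27,5],[28,1],[30,2],[31,5],[32,1],[34,2],[36,1],[37,1],[42,1],[48,0],[48,3],[49,1],[53,0]]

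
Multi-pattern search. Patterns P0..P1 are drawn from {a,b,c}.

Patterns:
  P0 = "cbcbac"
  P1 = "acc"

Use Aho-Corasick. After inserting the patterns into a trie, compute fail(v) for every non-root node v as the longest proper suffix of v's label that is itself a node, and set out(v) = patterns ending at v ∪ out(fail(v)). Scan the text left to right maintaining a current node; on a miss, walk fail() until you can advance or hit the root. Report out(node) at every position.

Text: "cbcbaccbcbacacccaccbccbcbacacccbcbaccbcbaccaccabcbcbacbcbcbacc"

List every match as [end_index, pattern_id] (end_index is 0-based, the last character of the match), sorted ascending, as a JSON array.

Construct AC machine:
Trie nodes:
  0='ε' goto a→7 c→1
  1='c' goto b→2
  2='cb' goto c→3
  3='cbc' goto b→4
  4='cbcb' goto a→5
  5='cbcba' goto c→6
  6='cbcbac' goto ·  [P0 ends]
  7='a' goto c→8
  8='ac' goto c→9
  9='acc' goto ·  [P1 ends]

Failure links (BFS by depth):
  n1('c'): parent n0 fail=0; on 'c' 0 → fail=0;  out ∅∪∅=∅
  n7('a'): parent n0 fail=0; on 'a' 0 → fail=0;  out ∅∪∅=∅
  n2('cb'): parent n1 fail=0; on 'b' 0 → fail=0;  out ∅∪∅=∅
  n8('ac'): parent n7 fail=0; on 'c' 0 → fail=1;  out ∅∪∅=∅
  n3('cbc'): parent n2 fail=0; on 'c' 0 → fail=1;  out ∅∪∅=∅
  n9('acc'): parent n8 fail=1; on 'c' 1→0 → fail=1;  out {1}∪∅={1}
  n4('cbcb'): parent n3 fail=1; on 'b' 1 → fail=2;  out ∅∪∅=∅
  n5('cbcba'): parent n4 fail=2; on 'a' 2→0 → fail=7;  out ∅∪∅=∅
  n6('cbcbac'): parent n5 fail=7; on 'c' 7 → fail=8;  out {0}∪∅={0}

Scan:
pos 0 'c': at 1
pos 1 'b': at 2
pos 2 'c': at 3
pos 3 'b': at 4
pos 4 'a': at 5
pos 5 'c': at 6  → match P0@[0:5]
pos 6 'c': at 9 (via fail)  → match P1@[4:6]
pos 7 'b': at 2 (via fail)
pos 8 'c': at 3
pos 9 'b': at 4
pos 10 'a': at 5
pos 11 'c': at 6  → match P0@[6:11]
pos 12 'a': at 7 (via fail)
pos 13 'c': at 8
pos 14 'c': at 9  → match P1@[12:14]
pos 15 'c': at 1 (via fail)
pos 16 'a': at 7 (via fail)
pos 17 'c': at 8
pos 18 'c': at 9  → match P1@[16:18]
pos 19 'b': at 2 (via fail)
pos 20 'c': at 3
pos 21 'c': at 1 (via fail)
pos 22 'b': at 2
pos 23 'c': at 3
pos 24 'b': at 4
pos 25 'a': at 5
pos 26 'c': at 6  → match P0@[21:26]
pos 27 'a': at 7 (via fail)
pos 28 'c': at 8
pos 29 'c': at 9  → match P1@[27:29]
pos 30 'c': at 1 (via fail)
pos 31 'b': at 2
pos 32 'c': at 3
pos 33 'b': at 4
pos 34 'a': at 5
pos 35 'c': at 6  → match P0@[30:35]
pos 36 'c': at 9 (via fail)  → match P1@[34:36]
pos 37 'b': at 2 (via fail)
pos 38 'c': at 3
pos 39 'b': at 4
pos 40 'a': at 5
pos 41 'c': at 6  → match P0@[36:41]
pos 42 'c': at 9 (via fail)  → match P1@[40:42]
pos 43 'a': at 7 (via fail)
pos 44 'c': at 8
pos 45 'c': at 9  → match P1@[43:45]
pos 46 'a': at 7 (via fail)
pos 47 'b': at 0 (via fail)
pos 48 'c': at 1
pos 49 'b': at 2
pos 50 'c': at 3
pos 51 'b': at 4
pos 52 'a': at 5
pos 53 'c': at 6  → match P0@[48:53]
pos 54 'b': at 2 (via fail)
pos 55 'c': at 3
pos 56 'b': at 4
pos 57 'c': at 3 (via fail)
pos 58 'b': at 4
pos 59 'a': at 5
pos 60 'c': at 6  → match P0@[55:60]
pos 61 'c': at 9 (via fail)  → match P1@[59:61]

Result: [[5,0],[6,1],[11,0],[14,1],[18,1],[26,0],[29,1],[35,0],[36,1],[41,0],[42,1],[45,1],[53,0],[60,0],[61,1]]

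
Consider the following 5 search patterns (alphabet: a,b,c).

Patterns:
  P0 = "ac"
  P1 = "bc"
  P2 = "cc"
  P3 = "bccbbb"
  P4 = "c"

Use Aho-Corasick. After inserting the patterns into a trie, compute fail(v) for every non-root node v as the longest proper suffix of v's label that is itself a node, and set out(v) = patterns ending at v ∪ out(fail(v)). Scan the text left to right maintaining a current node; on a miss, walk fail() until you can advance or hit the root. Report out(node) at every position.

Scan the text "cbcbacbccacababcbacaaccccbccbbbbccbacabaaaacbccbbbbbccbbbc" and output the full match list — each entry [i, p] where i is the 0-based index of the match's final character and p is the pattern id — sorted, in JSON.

Construct AC machine:
Trie nodes:
  0='ε' goto a→1 b→3 c→5
  1='a' goto c→2
  2='ac' goto ·  ←P0
  3='b' goto c→4
  4='bc' goto c→7  ←P1
  5='c' goto c→6  ←P4
  6='cc' goto ·  ←P2
  7='bcc' goto b→8
  8='bccb' goto b→9
  9='bccbb' goto b→10
  10='bccbbb' goto ·  ←P3

Failure links (BFS by depth):
  fail(1) 'a': from fail(0)=0 chase 'a': 0 ⇒ 0;  out=∅∪out(0)=∅
  fail(3) 'b': from fail(0)=0 chase 'b': 0 ⇒ 0;  out=∅∪out(0)=∅
  fail(5) 'c': from fail(0)=0 chase 'c': 0 ⇒ 0;  out={4}∪out(0)={4}
  fail(2) 'ac': from fail(1)=0 chase 'c': 0 ⇒ 5;  out={0}∪out(5)={0,4}
  fail(4) 'bc': from fail(3)=0 chase 'c': 0 ⇒ 5;  out={1}∪out(5)={1,4}
  fail(6) 'cc': from fail(5)=0 chase 'c': 0 ⇒ 5;  out={2}∪out(5)={2,4}
  fail(7) 'bcc': from fail(4)=5 chase 'c': 5 ⇒ 6;  out=∅∪out(6)={2,4}
  fail(8) 'bccb': from fail(7)=6 chase 'b': 6→5→0 ⇒ 3;  out=∅∪out(3)=∅
  fail(9) 'bccbb': from fail(8)=3 chase 'b': 3→0 ⇒ 3;  out=∅∪out(3)=∅
  fail(10) 'bccbbb': from fail(9)=3 chase 'b': 3→0 ⇒ 3;  out={3}∪out(3)={3}

Scan:
pos 0 'c': at 5  emit P4@[0:0]
pos 1 'b': at 3 ·f
pos 2 'c': at 4  emit P1@[1:2],P4@[2:2]
pos 3 'b': at 3 ·f
pos 4 'a': at 1 ·f
pos 5 'c': at 2  emit P0@[4:5],P4@[5:5]
pos 6 'b': at 3 ·f
pos 7 'c': at 4  emit P1@[6:7],P4@[7:7]
pos 8 'c': at 7  emit P2@[7:8],P4@[8:8]
pos 9 'a': at 1 ·f
pos 10 'c': at 2  emit P0@[9:10],P4@[10:10]
pos 11 'a': at 1 ·f
pos 12 'b': at 3 ·f
pos 13 'a': at 1 ·f
pos 14 'b': at 3 ·f
pos 15 'c': at 4  emit P1@[14:15],P4@[15:15]
pos 16 'b': at 3 ·f
pos 17 'a': at 1 ·f
pos 18 'c': at 2  emit P0@[17:18],P4@[18:18]
pos 19 'a': at 1 ·f
pos 20 'a': at 1 ·f
pos 21 'c': at 2  emit P0@[20:21],P4@[21:21]
pos 22 'c': at 6 ·f  emit P2@[21:22],P4@[22:22]
pos 23 'c': at 6 ·f  emit P2@[22:23],P4@[23:23]
pos 24 'c': at 6 ·f  emit P2@[23:24],P4@[24:24]
pos 25 'b': at 3 ·f
pos 26 'c': at 4  emit P1@[25:26],P4@[26:26]
pos 27 'c': at 7  emit P2@[26:27],P4@[27:27]
pos 28 'b': at 8
pos 29 'b': at 9
pos 30 'b': at 10  emit P3@[25:30]
pos 31 'b': at 3 ·f
pos 32 'c': at 4  emit P1@[31:32],P4@[32:32]
pos 33 'c': at 7  emit P2@[32:33],P4@[33:33]
pos 34 'b': at 8
pos 35 'a': at 1 ·f
pos 36 'c': at 2  emit P0@[35:36],P4@[36:36]
pos 37 'a': at 1 ·f
pos 38 'b': at 3 ·f
pos 39 'a': at 1 ·f
pos 40 'a': at 1 ·f
pos 41 'a': at 1 ·f
pos 42 'a': at 1 ·f
pos 43 'c': at 2  emit P0@[42:43],P4@[43:43]
pos 44 'b': at 3 ·f
pos 45 'c': at 4  emit P1@[44:45],P4@[45:45]
pos 46 'c': at 7  emit P2@[45:46],P4@[46:46]
pos 47 'b': at 8
pos 48 'b': at 9
pos 49 'b': at 10  emit P3@[44:49]
pos 50 'b': at 3 ·f
pos 51 'b': at 3 ·f
pos 52 'c': at 4  emit P1@[51:52],P4@[52:52]
pos 53 'c': at 7  emit P2@[52:53],P4@[53:53]
pos 54 'b': at 8
pos 55 'b': at 9
pos 56 'b': at 10  emit P3@[51:56]
pos 57 'c': at 4 ·f  emit P1@[56:57],P4@[57:57]

Matches: [[0,4],[2,1],[2,4],[5,0],[5,4],[7,1],[7,4],[8,2],[8,4],[10,0],[10,4],[15,1],[15,4],[18,0],[18,4],[21,0],[21,4],[22,2],[22,4],[23,2],[23,4],[24,2],[24,4],[26,1],[26,4],[27,2],[27,4],[30,3],[32,1],[32,4],[33,2],[33,4],[36,0],[36,4],[43,0],[43,4],[45,1],[45,4],[46,2],[46,4],[49,3],[52,1],[52,4],[53,2],[53,4],[56,3],[57,1],[57,4]]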